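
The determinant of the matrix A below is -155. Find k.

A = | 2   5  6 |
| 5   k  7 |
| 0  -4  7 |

Expanding along the column containing k, det(A) is linear in k: det(A) = (14)·k + (-239).
Set (14)·k + (-239) = -155  ⇒  (14)·k = 84  ⇒  k = 6.

k = 6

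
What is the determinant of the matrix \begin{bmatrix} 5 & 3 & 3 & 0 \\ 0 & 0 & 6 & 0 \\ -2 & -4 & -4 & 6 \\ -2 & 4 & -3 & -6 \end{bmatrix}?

Expand along row 2 (it has 3 zeros):
  − (6) · M_23   where M_23 = det([5 3 0; -2 -4 6; -2 4 -6]) = -72
det = (-1)·(6)·(-72) = 432

The determinant is 432.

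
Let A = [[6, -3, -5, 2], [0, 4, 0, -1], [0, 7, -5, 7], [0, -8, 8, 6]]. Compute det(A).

The determinant is -2160.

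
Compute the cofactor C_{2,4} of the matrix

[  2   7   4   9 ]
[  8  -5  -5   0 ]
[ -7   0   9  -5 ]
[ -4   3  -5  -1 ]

Delete row 2 and column 4; the remaining 3×3 submatrix is [2 7 4; -7 0 9; -4 3 -5].
Its determinant is -635.
The cofactor carries sign (−1)^(2+4) = +1, so C_{2,4} = +(-635) = -635.

The cofactor is -635.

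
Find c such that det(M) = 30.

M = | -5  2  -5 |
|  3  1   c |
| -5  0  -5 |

c = 0

Expanding along the row containing c, det(M) is linear in c: det(M) = (-10)·c + (30).
Set (-10)·c + (30) = 30  ⇒  (-10)·c = 0  ⇒  c = 0.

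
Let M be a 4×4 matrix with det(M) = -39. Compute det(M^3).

-59319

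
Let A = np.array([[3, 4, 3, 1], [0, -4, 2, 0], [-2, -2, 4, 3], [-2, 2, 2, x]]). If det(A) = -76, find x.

4

Expanding along the column containing x, det(A) is linear in x: det(A) = (-76)·x + (228).
Set (-76)·x + (228) = -76  ⇒  (-76)·x = -304  ⇒  x = 4.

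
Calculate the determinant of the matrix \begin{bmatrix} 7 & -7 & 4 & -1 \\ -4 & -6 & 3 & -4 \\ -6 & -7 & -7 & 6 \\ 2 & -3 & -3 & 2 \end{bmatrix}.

Expand along row 1:
  + (7) · M_11   where M_11 = det([-6 3 -4; -7 -7 6; -3 -3 2]) = -36
  − (-7) · M_12   where M_12 = det([-4 3 -4; -6 -7 6; 2 -3 2]) = -72
  + (4) · M_13   where M_13 = det([-4 -6 -4; -6 -7 6; 2 -3 2]) = -288
  − (-1) · M_14   where M_14 = det([-4 -6 3; -6 -7 -7; 2 -3 -3]) = 288
det = (+1)·(7)·(-36) + (-1)·(-7)·(-72) + (+1)·(4)·(-288) + (-1)·(-1)·(288) = -1620

The determinant is -1620.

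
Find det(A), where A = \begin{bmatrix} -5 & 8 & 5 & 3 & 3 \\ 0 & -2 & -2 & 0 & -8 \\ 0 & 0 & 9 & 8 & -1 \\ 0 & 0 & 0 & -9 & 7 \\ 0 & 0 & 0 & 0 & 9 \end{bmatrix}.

-7290

A is upper triangular, so det(A) is the product of the diagonal entries:
det = (-5) · (-2) · (9) · (-9) · (9) = -7290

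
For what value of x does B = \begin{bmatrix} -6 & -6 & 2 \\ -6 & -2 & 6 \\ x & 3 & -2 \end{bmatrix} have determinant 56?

2

Expanding along the column containing x, det(B) is linear in x: det(B) = (-32)·x + (120).
Set (-32)·x + (120) = 56  ⇒  (-32)·x = -64  ⇒  x = 2.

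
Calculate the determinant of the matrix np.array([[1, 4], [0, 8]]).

det = 1·8 − 4·0 = 8 − 0 = 8

8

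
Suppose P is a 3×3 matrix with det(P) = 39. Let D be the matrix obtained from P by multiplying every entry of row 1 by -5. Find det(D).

The determinant is -195.

Scaling one row by -5 multiplies the determinant by -5.
det(D) = (-5)·(39) = -195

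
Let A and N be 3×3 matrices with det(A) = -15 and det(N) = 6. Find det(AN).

det(AN) = det(A)·det(N) = (-15)·(6) = -90

-90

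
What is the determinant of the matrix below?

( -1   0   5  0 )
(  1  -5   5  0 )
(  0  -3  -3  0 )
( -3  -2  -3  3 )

Expand along column 4 (it has 3 zeros):
  + (3) · M_44   where M_44 = det([-1 0 5; 1 -5 5; 0 -3 -3]) = -45
det = (+1)·(3)·(-45) = -135

-135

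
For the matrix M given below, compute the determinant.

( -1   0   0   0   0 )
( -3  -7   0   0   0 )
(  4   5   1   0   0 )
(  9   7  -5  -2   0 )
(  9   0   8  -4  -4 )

M is lower triangular, so det(M) is the product of the diagonal entries:
det = (-1) · (-7) · (1) · (-2) · (-4) = 56

det(M) = 56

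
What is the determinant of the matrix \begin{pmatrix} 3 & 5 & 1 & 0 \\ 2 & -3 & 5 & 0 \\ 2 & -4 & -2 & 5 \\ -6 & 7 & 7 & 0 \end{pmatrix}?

Expand along column 4 (it has 3 zeros):
  − (5) · M_34   where M_34 = det([3 5 1; 2 -3 5; -6 7 7]) = -392
det = (-1)·(5)·(-392) = 1960

1960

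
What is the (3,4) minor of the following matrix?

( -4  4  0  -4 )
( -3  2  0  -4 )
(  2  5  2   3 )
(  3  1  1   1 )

Delete row 3 and column 4; the remaining 3×3 submatrix is [-4 4 0; -3 2 0; 3 1 1].
Its determinant is 4.

The minor is 4.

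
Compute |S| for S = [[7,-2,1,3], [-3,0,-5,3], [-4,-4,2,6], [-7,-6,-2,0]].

The determinant is 2160.

Expand along row 2 (it has 1 zero):
  − (-3) · M_21   where M_21 = det([-2 1 3; -4 2 6; -6 -2 0]) = 0
  − (-5) · M_23   where M_23 = det([7 -2 3; -4 -4 6; -7 -6 0]) = 324
  + (3) · M_24   where M_24 = det([7 -2 1; -4 -4 2; -7 -6 -2]) = 180
det = (-1)·(-3)·(0) + (-1)·(-5)·(324) + (+1)·(3)·(180) = 2160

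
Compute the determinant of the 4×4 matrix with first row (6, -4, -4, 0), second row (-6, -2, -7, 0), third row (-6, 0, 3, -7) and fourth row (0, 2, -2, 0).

1428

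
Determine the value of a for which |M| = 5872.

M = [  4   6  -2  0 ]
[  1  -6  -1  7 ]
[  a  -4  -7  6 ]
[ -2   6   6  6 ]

a = -6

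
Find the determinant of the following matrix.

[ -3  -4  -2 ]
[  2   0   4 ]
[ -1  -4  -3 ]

-40

Expand along column 2:
  − (-4) · |2 4; -1 -3| = −(-4)·(-6 − (-4)) = -8
  − (-4) · |-3 -2; 2 4| = −(-4)·(-12 − (-4)) = -32
Sum: (-8) + (-32) = -40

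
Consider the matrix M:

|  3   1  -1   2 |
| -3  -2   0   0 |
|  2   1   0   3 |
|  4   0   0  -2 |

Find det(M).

Expand along column 3 (it has 3 zeros):
  + (-1) · M_13   where M_13 = det([-3 -2 0; 2 1 3; 4 0 -2]) = -26
det = (+1)·(-1)·(-26) = 26

26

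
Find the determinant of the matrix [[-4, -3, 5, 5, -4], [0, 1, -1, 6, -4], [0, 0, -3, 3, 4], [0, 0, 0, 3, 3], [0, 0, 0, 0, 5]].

The determinant is 180.

The matrix is upper triangular, so the determinant is the product of the diagonal entries:
det = (-4) · (1) · (-3) · (3) · (5) = 180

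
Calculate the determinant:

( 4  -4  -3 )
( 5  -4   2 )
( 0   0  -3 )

-12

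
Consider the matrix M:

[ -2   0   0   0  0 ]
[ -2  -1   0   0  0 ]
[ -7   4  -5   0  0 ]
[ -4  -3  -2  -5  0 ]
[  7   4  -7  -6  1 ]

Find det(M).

50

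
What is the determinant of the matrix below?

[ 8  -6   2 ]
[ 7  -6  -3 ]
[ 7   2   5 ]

256

Expand along column 1:
  + 8 · |-6 -3; 2 5| = 8·(-30 − (-6)) = -192
  − 7 · |-6 2; 2 5| = −7·(-30 − 4) = 238
  + 7 · |-6 2; -6 -3| = 7·(18 − (-12)) = 210
Sum: (-192) + (238) + (210) = 256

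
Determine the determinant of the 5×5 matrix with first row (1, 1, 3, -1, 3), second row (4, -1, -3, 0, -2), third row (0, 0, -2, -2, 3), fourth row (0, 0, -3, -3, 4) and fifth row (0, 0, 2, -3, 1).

The matrix is block upper-triangular with a 2×2 block and a 3×3 block on the diagonal, so its determinant equals the product of the determinants of the diagonal blocks.
det of the 2×2 block = -5
det of the 3×3 block = 5
det = (-5)·(5) = -25

-25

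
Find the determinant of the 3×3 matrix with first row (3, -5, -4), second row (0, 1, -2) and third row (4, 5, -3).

Expand along row 2:
  + 1 · |3 -4; 4 -3| = 1·(-9 − (-16)) = 7
  − (-2) · |3 -5; 4 5| = −(-2)·(15 − (-20)) = 70
Sum: (7) + (70) = 77

77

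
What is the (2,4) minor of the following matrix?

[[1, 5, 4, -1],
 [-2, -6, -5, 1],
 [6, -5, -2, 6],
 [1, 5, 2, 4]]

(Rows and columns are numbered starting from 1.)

The minor is 70.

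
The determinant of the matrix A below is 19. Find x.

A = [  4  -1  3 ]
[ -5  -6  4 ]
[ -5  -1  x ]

-2

Expanding along the column containing x, det(A) is linear in x: det(A) = (-29)·x + (-39).
Set (-29)·x + (-39) = 19  ⇒  (-29)·x = 58  ⇒  x = -2.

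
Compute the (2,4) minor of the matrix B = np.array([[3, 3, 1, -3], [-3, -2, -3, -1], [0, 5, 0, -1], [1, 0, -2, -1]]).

-35

Delete row 2 and column 4; the remaining 3×3 submatrix is [3 3 1; 0 5 0; 1 0 -2].
Its determinant is -35.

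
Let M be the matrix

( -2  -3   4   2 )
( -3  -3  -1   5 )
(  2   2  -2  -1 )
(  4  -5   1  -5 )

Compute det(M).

-187

Expand along row 1:
  + (-2) · M_11   where M_11 = det([-3 -1 5; 2 -2 -1; -5 1 -5]) = -88
  − (-3) · M_12   where M_12 = det([-3 -1 5; 2 -2 -1; 4 1 -5]) = 11
  + (4) · M_13   where M_13 = det([-3 -3 5; 2 2 -1; 4 -5 -5]) = -63
  − (2) · M_14   where M_14 = det([-3 -3 -1; 2 2 -2; 4 -5 1]) = 72
det = (+1)·(-2)·(-88) + (-1)·(-3)·(11) + (+1)·(4)·(-63) + (-1)·(2)·(72) = -187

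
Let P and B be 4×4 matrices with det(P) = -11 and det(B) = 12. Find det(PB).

-132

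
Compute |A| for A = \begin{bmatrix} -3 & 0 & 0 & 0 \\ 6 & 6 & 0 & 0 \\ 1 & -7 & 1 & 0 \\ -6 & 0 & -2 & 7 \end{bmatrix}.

|A| = -126

A is lower triangular, so det(A) is the product of the diagonal entries:
det = (-3) · (6) · (1) · (7) = -126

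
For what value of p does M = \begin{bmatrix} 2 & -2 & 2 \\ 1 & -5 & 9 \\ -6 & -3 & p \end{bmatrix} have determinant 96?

0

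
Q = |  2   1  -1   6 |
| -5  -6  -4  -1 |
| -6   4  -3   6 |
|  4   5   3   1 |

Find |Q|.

Expand along row 1:
  + (2) · M_11   where M_11 = det([-6 -4 -1; 4 -3 6; 5 3 1]) = -5
  − (1) · M_12   where M_12 = det([-5 -4 -1; -6 -3 6; 4 3 1]) = -9
  + (-1) · M_13   where M_13 = det([-5 -6 -1; -6 4 6; 4 5 1]) = -4
  − (6) · M_14   where M_14 = det([-5 -6 -4; -6 4 -3; 4 5 3]) = 13
det = (+1)·(2)·(-5) + (-1)·(1)·(-9) + (+1)·(-1)·(-4) + (-1)·(6)·(13) = -75

The determinant is -75.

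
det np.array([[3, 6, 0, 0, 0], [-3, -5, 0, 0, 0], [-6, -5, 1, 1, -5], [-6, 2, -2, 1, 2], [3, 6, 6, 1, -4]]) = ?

114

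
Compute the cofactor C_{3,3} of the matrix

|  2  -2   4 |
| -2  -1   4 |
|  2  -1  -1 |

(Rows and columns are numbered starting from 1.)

-6

Delete row 3 and column 3; the remaining 2×2 submatrix is [2 -2; -2 -1].
Its determinant is 2·(-1) − (-2)·(-2) = -6.
The cofactor carries sign (−1)^(3+3) = +1, so C_{3,3} = +(-6) = -6.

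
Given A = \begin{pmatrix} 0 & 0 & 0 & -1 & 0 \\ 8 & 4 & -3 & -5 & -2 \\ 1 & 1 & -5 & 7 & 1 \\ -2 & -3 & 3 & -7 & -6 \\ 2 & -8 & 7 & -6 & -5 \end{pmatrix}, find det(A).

Expand along row 1 (it has 4 zeros):
  − (-1) · M_14   where M_14 = det([8 4 -3 -2; 1 1 -5 1; -2 -3 3 -6; 2 -8 7 -5]) = -1623
det = (-1)·(-1)·(-1623) = -1623

|A| = -1623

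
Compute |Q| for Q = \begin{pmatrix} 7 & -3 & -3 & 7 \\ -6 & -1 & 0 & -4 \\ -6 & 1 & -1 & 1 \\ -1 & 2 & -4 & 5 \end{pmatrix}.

|Q| = -431

Expand along row 2 (it has 1 zero):
  − (-6) · M_21   where M_21 = det([-3 -3 7; 1 -1 1; 2 -4 5]) = -2
  + (-1) · M_22   where M_22 = det([7 -3 7; -6 -1 1; -1 -4 5]) = 67
  + (-4) · M_24   where M_24 = det([7 -3 -3; -6 1 -1; -1 2 -4]) = 88
det = (-1)·(-6)·(-2) + (+1)·(-1)·(67) + (+1)·(-4)·(88) = -431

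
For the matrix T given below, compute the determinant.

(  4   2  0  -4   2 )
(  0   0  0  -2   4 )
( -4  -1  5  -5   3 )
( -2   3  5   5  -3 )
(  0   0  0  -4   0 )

|T| = -960

Expand along row 5 (it has 4 zeros):
  − (-4) · M_54   where M_54 = det([4 2 0 2; 0 0 0 4; -4 -1 5 3; -2 3 5 -3]) = -240
det = (-1)·(-4)·(-240) = -960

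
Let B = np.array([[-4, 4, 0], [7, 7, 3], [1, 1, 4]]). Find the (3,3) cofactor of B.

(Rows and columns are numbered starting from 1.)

Delete row 3 and column 3; the remaining 2×2 submatrix is [-4 4; 7 7].
Its determinant is (-4)·7 − 4·7 = -56.
The cofactor carries sign (−1)^(3+3) = +1, so C_{3,3} = +(-56) = -56.

-56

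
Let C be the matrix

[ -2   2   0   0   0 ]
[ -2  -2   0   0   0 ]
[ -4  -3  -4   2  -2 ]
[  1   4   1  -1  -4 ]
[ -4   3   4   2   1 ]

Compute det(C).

C is block lower-triangular with a 2×2 block and a 3×3 block on the diagonal, so its determinant equals the product of the determinants of the diagonal blocks.
det of the 2×2 block = 8
det of the 3×3 block = -74
det = (8)·(-74) = -592

det(C) = -592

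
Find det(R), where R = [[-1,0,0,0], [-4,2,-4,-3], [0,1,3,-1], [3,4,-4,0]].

|R| = -56

Expand along row 1 (it has 3 zeros):
  + (-1) · M_11   where M_11 = det([2 -4 -3; 1 3 -1; 4 -4 0]) = 56
det = (+1)·(-1)·(56) = -56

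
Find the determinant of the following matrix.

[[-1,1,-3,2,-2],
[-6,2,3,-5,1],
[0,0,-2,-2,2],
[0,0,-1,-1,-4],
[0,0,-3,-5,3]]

The matrix is block upper-triangular with a 2×2 block and a 3×3 block on the diagonal, so its determinant equals the product of the determinants of the diagonal blocks.
det of the 2×2 block = 4
det of the 3×3 block = 20
det = (4)·(20) = 80

80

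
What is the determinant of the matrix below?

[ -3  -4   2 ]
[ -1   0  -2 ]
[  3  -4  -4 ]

Expand along column 2:
  − (-4) · |-1 -2; 3 -4| = −(-4)·(4 − (-6)) = 40
  − (-4) · |-3 2; -1 -2| = −(-4)·(6 − (-2)) = 32
Sum: (40) + (32) = 72

72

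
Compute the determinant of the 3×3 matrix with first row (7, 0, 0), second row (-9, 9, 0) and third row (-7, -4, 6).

The determinant is 378.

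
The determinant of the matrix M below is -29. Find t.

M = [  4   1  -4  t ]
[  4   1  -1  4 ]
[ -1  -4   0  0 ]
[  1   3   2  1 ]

t = 2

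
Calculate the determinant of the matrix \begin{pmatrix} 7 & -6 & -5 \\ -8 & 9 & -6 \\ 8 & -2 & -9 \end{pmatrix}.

Expand along column 1:
  + 7 · |9 -6; -2 -9| = 7·(-81 − 12) = -651
  − (-8) · |-6 -5; -2 -9| = −(-8)·(54 − 10) = 352
  + 8 · |-6 -5; 9 -6| = 8·(36 − (-45)) = 648
Sum: (-651) + (352) + (648) = 349

349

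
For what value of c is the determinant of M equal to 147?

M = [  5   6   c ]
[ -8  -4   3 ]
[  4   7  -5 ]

c = -8

Expanding along the column containing c, det(M) is linear in c: det(M) = (-40)·c + (-173).
Set (-40)·c + (-173) = 147  ⇒  (-40)·c = 320  ⇒  c = -8.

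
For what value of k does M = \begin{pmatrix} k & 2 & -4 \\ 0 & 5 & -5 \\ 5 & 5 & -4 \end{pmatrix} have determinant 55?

k = 1

Expanding along the column containing k, det(M) is linear in k: det(M) = (5)·k + (50).
Set (5)·k + (50) = 55  ⇒  (5)·k = 5  ⇒  k = 1.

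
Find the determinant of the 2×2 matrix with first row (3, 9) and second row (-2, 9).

The determinant is 45.

det = 3·9 − 9·(-2) = 27 − (-18) = 45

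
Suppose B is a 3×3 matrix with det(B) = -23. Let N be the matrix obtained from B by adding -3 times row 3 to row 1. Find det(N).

-23

Adding a multiple of one row to another leaves the determinant unchanged.
det(N) = (1)·(-23) = -23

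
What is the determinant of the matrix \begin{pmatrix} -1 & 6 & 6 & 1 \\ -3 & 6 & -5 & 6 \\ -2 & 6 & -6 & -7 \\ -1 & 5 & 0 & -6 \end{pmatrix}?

51

Expand along row 4 (it has 1 zero):
  − (-1) · M_41   where M_41 = det([6 6 1; 6 -5 6; 6 -6 -7]) = 888
  + (5) · M_42   where M_42 = det([-1 6 1; -3 -5 6; -2 -6 -7]) = -261
  + (-6) · M_44   where M_44 = det([-1 6 6; -3 6 -5; -2 6 -6]) = -78
det = (-1)·(-1)·(888) + (+1)·(5)·(-261) + (+1)·(-6)·(-78) = 51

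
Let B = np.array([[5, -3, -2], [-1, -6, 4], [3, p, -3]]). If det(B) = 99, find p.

Expanding along the row containing p, det(B) is linear in p: det(B) = (-18)·p + (27).
Set (-18)·p + (27) = 99  ⇒  (-18)·p = 72  ⇒  p = -4.

p = -4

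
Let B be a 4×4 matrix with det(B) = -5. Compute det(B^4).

The determinant is 625.

det(B^4) = (det B)^4 = (-5)^4 = 625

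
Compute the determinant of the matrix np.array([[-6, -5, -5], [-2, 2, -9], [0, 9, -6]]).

-264

Expand along row 3:
  − 9 · |-6 -5; -2 -9| = −9·(54 − 10) = -396
  + (-6) · |-6 -5; -2 2| = (-6)·(-12 − 10) = 132
Sum: (-396) + (132) = -264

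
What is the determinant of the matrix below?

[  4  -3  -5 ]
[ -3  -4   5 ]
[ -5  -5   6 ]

50

Expand along row 1:
  + 4 · |-4 5; -5 6| = 4·(-24 − (-25)) = 4
  − (-3) · |-3 5; -5 6| = −(-3)·(-18 − (-25)) = 21
  + (-5) · |-3 -4; -5 -5| = (-5)·(15 − 20) = 25
Sum: (4) + (21) + (25) = 50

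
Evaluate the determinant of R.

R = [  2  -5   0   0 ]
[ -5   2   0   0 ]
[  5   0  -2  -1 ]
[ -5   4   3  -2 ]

The determinant is -147.

R is block lower-triangular with a 2×2 block and a 2×2 block on the diagonal, so its determinant equals the product of the determinants of the diagonal blocks.
det of the 2×2 block = -21
det of the 2×2 block = 7
det = (-21)·(7) = -147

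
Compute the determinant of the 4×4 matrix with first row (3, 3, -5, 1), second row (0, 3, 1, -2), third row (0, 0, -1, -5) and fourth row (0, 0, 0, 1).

-9

The matrix is upper triangular, so the determinant is the product of the diagonal entries:
det = (3) · (3) · (-1) · (1) = -9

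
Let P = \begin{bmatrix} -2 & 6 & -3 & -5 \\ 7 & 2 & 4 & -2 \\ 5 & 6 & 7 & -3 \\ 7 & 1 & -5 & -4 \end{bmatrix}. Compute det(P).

Expand along row 1:
  + (-2) · M_11   where M_11 = det([2 4 -2; 6 7 -3; 1 -5 -4]) = 72
  − (6) · M_12   where M_12 = det([7 4 -2; 5 7 -3; 7 -5 -4]) = -157
  + (-3) · M_13   where M_13 = det([7 2 -2; 5 6 -3; 7 1 -4]) = -75
  − (-5) · M_14   where M_14 = det([7 2 4; 5 6 7; 7 1 -5]) = -259
det = (+1)·(-2)·(72) + (-1)·(6)·(-157) + (+1)·(-3)·(-75) + (-1)·(-5)·(-259) = -272

-272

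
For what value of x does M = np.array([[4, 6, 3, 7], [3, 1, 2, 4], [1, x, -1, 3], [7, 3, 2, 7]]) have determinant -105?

x = 2

Expanding along the row containing x, det(M) is linear in x: det(M) = (11)·x + (-127).
Set (11)·x + (-127) = -105  ⇒  (11)·x = 22  ⇒  x = 2.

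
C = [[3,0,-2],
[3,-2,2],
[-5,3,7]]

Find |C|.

Expand along row 1:
  + 3 · |-2 2; 3 7| = 3·(-14 − 6) = -60
  + (-2) · |3 -2; -5 3| = (-2)·(9 − 10) = 2
Sum: (-60) + (2) = -58

det(C) = -58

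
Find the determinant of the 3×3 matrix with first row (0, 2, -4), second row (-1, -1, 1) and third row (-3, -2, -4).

Expand along column 1:
  − (-1) · |2 -4; -2 -4| = −(-1)·(-8 − 8) = -16
  + (-3) · |2 -4; -1 1| = (-3)·(2 − 4) = 6
Sum: (-16) + (6) = -10

-10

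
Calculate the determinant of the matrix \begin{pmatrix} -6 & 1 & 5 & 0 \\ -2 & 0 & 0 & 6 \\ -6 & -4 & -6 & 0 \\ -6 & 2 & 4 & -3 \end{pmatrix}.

-660

Expand along row 2 (it has 2 zeros):
  − (-2) · M_21   where M_21 = det([1 5 0; -4 -6 0; 2 4 -3]) = -42
  + (6) · M_24   where M_24 = det([-6 1 5; -6 -4 -6; -6 2 4]) = -96
det = (-1)·(-2)·(-42) + (+1)·(6)·(-96) = -660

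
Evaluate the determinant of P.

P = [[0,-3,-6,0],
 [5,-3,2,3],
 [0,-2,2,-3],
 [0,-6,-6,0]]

Expand along column 1 (it has 3 zeros):
  − (5) · M_21   where M_21 = det([-3 -6 0; -2 2 -3; -6 -6 0]) = -54
det = (-1)·(5)·(-54) = 270

270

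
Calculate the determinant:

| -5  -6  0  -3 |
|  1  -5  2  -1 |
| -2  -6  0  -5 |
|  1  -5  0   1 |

The determinant is -250.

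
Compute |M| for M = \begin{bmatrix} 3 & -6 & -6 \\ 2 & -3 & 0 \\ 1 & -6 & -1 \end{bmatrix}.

51

Expand along row 2:
  − 2 · |-6 -6; -6 -1| = −2·(6 − 36) = 60
  + (-3) · |3 -6; 1 -1| = (-3)·(-3 − (-6)) = -9
Sum: (60) + (-9) = 51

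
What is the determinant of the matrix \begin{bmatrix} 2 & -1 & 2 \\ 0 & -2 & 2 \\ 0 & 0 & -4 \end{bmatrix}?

The matrix is upper triangular, so the determinant is the product of the diagonal entries:
det = (2) · (-2) · (-4) = 16

The determinant is 16.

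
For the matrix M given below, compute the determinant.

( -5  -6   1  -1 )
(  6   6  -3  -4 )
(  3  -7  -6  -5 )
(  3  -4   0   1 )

Expand along row 4 (it has 1 zero):
  − (3) · M_41   where M_41 = det([-6 1 -1; 6 -3 -4; -7 -6 -5]) = 169
  + (-4) · M_42   where M_42 = det([-5 1 -1; 6 -3 -4; 3 -6 -5]) = 90
  + (1) · M_44   where M_44 = det([-5 -6 1; 6 6 -3; 3 -7 -6]) = 63
det = (-1)·(3)·(169) + (+1)·(-4)·(90) + (+1)·(1)·(63) = -804

The determinant is -804.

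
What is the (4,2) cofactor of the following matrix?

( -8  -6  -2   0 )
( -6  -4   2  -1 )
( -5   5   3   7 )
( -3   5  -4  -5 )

The cofactor is -230.

Delete row 4 and column 2; the remaining 3×3 submatrix is [-8 -2 0; -6 2 -1; -5 3 7].
Its determinant is -230.
The cofactor carries sign (−1)^(4+2) = +1, so C_{4,2} = +(-230) = -230.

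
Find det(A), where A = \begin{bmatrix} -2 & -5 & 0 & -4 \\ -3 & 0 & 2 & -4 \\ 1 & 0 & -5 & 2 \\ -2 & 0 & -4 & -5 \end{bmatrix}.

det(A) = -205

Expand along column 2 (it has 3 zeros):
  − (-5) · M_12   where M_12 = det([-3 2 -4; 1 -5 2; -2 -4 -5]) = -41
det = (-1)·(-5)·(-41) = -205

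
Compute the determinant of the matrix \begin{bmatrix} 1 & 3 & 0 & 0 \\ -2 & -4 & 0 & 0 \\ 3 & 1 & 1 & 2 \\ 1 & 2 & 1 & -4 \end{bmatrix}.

-12

The matrix is block lower-triangular with a 2×2 block and a 2×2 block on the diagonal, so its determinant equals the product of the determinants of the diagonal blocks.
det of the 2×2 block = 2
det of the 2×2 block = -6
det = (2)·(-6) = -12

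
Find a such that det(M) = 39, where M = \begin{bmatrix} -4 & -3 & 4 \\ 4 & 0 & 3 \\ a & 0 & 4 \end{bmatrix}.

1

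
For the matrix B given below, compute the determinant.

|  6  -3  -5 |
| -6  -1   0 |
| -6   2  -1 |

The determinant is 114.

Expand along column 3:
  + (-5) · |-6 -1; -6 2| = (-5)·(-12 − 6) = 90
  + (-1) · |6 -3; -6 -1| = (-1)·(-6 − 18) = 24
Sum: (90) + (24) = 114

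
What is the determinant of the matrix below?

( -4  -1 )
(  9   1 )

The determinant is 5.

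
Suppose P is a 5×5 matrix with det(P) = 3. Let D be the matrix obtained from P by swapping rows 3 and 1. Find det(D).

|D| = -3

Swapping two rows multiplies the determinant by −1.
det(D) = (-1)·(3) = -3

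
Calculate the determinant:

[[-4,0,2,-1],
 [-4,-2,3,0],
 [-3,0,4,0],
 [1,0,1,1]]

6

Expand along column 2 (it has 3 zeros):
  + (-2) · M_22   where M_22 = det([-4 2 -1; -3 4 0; 1 1 1]) = -3
det = (+1)·(-2)·(-3) = 6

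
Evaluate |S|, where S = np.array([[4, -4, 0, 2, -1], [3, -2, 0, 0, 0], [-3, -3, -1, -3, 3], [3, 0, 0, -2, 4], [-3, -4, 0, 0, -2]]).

Expand along column 3 (it has 4 zeros):
  + (-1) · M_33   where M_33 = det([4 -4 2 -1; 3 -2 0 0; 3 0 -2 4; -3 -4 0 -2]) = 100
det = (+1)·(-1)·(100) = -100

-100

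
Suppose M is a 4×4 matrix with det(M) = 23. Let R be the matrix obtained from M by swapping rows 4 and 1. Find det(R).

det(R) = -23

Swapping two rows multiplies the determinant by −1.
det(R) = (-1)·(23) = -23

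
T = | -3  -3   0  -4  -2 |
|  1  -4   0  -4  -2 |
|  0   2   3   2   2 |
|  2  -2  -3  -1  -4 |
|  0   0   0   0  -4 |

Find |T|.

The determinant is -84.

Expand along row 5 (it has 4 zeros):
  + (-4) · M_55   where M_55 = det([-3 -3 0 -4; 1 -4 0 -4; 0 2 3 2; 2 -2 -3 -1]) = 21
det = (+1)·(-4)·(21) = -84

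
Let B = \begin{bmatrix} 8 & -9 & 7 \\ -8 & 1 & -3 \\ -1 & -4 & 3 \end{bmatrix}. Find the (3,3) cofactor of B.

-64

Delete row 3 and column 3; the remaining 2×2 submatrix is [8 -9; -8 1].
Its determinant is 8·1 − (-9)·(-8) = -64.
The cofactor carries sign (−1)^(3+3) = +1, so C_{3,3} = +(-64) = -64.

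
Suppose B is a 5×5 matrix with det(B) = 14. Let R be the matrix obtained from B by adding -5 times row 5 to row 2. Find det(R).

Adding a multiple of one row to another leaves the determinant unchanged.
det(R) = (1)·(14) = 14

|R| = 14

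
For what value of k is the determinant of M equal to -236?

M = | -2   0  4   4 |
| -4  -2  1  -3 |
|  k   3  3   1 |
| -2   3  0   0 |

-1

Expanding along the row containing k, det(M) is linear in k: det(M) = (-48)·k + (-284).
Set (-48)·k + (-284) = -236  ⇒  (-48)·k = 48  ⇒  k = -1.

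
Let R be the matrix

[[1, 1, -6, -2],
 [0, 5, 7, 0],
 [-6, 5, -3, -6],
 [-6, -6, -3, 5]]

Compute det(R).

The determinant is -1606.

Expand along row 2 (it has 2 zeros):
  + (5) · M_22   where M_22 = det([1 -6 -2; -6 -3 -6; -6 -3 5]) = -429
  − (7) · M_23   where M_23 = det([1 1 -2; -6 5 -6; -6 -6 5]) = -77
det = (+1)·(5)·(-429) + (-1)·(7)·(-77) = -1606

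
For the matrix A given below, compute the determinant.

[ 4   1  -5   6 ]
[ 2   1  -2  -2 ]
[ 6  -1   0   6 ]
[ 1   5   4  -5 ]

848

Expand along row 3 (it has 1 zero):
  + (6) · M_31   where M_31 = det([1 -5 6; 1 -2 -2; 5 4 -5]) = 127
  − (-1) · M_32   where M_32 = det([4 -5 6; 2 -2 -2; 1 4 -5]) = 92
  − (6) · M_34   where M_34 = det([4 1 -5; 2 1 -2; 1 5 4]) = 1
det = (+1)·(6)·(127) + (-1)·(-1)·(92) + (-1)·(6)·(1) = 848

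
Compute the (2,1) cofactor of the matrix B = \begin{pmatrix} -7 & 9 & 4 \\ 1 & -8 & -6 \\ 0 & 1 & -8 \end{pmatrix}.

The cofactor is 76.

Delete row 2 and column 1; the remaining 2×2 submatrix is [9 4; 1 -8].
Its determinant is 9·(-8) − 4·1 = -76.
The cofactor carries sign (−1)^(2+1) = −1, so C_{2,1} = −(-76) = 76.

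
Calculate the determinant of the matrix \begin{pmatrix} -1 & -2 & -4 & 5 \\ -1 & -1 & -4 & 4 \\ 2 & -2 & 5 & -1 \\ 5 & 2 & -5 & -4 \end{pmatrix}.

-36

Expand along row 1:
  + (-1) · M_11   where M_11 = det([-1 -4 4; -2 5 -1; 2 -5 -4]) = 65
  − (-2) · M_12   where M_12 = det([-1 -4 4; 2 5 -1; 5 -5 -4]) = -127
  + (-4) · M_13   where M_13 = det([-1 -1 4; 2 -2 -1; 5 2 -4]) = 43
  − (5) · M_14   where M_14 = det([-1 -1 -4; 2 -2 5; 5 2 -5]) = -91
det = (+1)·(-1)·(65) + (-1)·(-2)·(-127) + (+1)·(-4)·(43) + (-1)·(5)·(-91) = -36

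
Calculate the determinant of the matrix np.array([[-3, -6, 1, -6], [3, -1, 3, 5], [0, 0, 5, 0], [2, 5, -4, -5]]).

-960

Expand along row 3 (it has 3 zeros):
  + (5) · M_33   where M_33 = det([-3 -6 -6; 3 -1 5; 2 5 -5]) = -192
det = (+1)·(5)·(-192) = -960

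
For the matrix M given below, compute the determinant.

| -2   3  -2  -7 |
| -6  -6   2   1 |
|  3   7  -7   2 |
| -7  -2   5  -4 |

-1590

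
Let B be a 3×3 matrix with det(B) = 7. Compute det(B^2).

det(B^2) = (det B)^2 = (7)^2 = 49

The determinant is 49.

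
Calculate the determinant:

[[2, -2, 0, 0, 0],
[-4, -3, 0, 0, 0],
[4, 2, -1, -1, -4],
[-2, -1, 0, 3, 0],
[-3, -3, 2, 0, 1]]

The determinant is -294.

The matrix is block lower-triangular with a 2×2 block and a 3×3 block on the diagonal, so its determinant equals the product of the determinants of the diagonal blocks.
det of the 2×2 block = -14
det of the 3×3 block = 21
det = (-14)·(21) = -294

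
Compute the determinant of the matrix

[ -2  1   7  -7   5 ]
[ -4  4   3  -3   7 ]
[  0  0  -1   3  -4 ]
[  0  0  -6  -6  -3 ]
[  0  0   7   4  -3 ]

The determinant is 876.

The matrix is block upper-triangular with a 2×2 block and a 3×3 block on the diagonal, so its determinant equals the product of the determinants of the diagonal blocks.
det of the 2×2 block = -4
det of the 3×3 block = -219
det = (-4)·(-219) = 876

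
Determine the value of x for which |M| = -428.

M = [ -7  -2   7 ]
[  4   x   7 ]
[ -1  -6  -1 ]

Expanding along the column containing x, det(M) is linear in x: det(M) = (14)·x + (-456).
Set (14)·x + (-456) = -428  ⇒  (14)·x = 28  ⇒  x = 2.

x = 2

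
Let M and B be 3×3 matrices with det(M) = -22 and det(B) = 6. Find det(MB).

-132

det(MB) = det(M)·det(B) = (-22)·(6) = -132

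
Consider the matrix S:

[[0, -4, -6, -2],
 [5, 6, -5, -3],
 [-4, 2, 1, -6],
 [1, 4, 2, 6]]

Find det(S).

|S| = -1656

Expand along row 1 (it has 1 zero):
  − (-4) · M_12   where M_12 = det([5 -5 -3; -4 1 -6; 1 2 6]) = 27
  + (-6) · M_13   where M_13 = det([5 6 -3; -4 2 -6; 1 4 6]) = 342
  − (-2) · M_14   where M_14 = det([5 6 -5; -4 2 1; 1 4 2]) = 144
det = (-1)·(-4)·(27) + (+1)·(-6)·(342) + (-1)·(-2)·(144) = -1656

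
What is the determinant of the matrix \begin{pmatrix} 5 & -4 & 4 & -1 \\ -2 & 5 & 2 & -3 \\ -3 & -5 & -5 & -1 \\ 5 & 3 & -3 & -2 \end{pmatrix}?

The determinant is -1671.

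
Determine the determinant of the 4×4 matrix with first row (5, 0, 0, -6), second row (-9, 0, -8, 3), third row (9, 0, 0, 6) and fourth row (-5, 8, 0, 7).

The determinant is -5376.

Expand along column 2 (it has 3 zeros):
  + (8) · M_42   where M_42 = det([5 0 -6; -9 -8 3; 9 0 6]) = -672
det = (+1)·(8)·(-672) = -5376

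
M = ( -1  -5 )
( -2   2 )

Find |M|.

det(M) = -12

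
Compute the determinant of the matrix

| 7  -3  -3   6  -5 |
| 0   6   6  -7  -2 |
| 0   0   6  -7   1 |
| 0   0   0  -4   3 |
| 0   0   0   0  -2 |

2016

The matrix is upper triangular, so the determinant is the product of the diagonal entries:
det = (7) · (6) · (6) · (-4) · (-2) = 2016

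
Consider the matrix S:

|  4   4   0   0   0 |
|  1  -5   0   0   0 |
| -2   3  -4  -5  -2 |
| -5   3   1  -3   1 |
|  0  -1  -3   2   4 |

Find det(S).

|S| = -2520

S is block lower-triangular with a 2×2 block and a 3×3 block on the diagonal, so its determinant equals the product of the determinants of the diagonal blocks.
det of the 2×2 block = -24
det of the 3×3 block = 105
det = (-24)·(105) = -2520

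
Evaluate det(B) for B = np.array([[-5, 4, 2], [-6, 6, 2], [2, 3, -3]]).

Expand along column 1:
  + (-5) · |6 2; 3 -3| = (-5)·(-18 − 6) = 120
  − (-6) · |4 2; 3 -3| = −(-6)·(-12 − 6) = -108
  + 2 · |4 2; 6 2| = 2·(8 − 12) = -8
Sum: (120) + (-108) + (-8) = 4

The determinant is 4.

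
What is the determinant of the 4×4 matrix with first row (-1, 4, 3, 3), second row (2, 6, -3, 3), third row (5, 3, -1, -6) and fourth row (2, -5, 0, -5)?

-316

Expand along row 4 (it has 1 zero):
  − (2) · M_41   where M_41 = det([4 3 3; 6 -3 3; 3 -1 -6]) = 228
  + (-5) · M_42   where M_42 = det([-1 3 3; 2 -3 3; 5 -1 -6]) = 99
  + (-5) · M_44   where M_44 = det([-1 4 3; 2 6 -3; 5 3 -1]) = -127
det = (-1)·(2)·(228) + (+1)·(-5)·(99) + (+1)·(-5)·(-127) = -316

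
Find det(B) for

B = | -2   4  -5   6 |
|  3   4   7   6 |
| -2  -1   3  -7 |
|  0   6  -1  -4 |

2092

Expand along row 4 (it has 1 zero):
  + (6) · M_42   where M_42 = det([-2 -5 6; 3 7 6; -2 3 -7]) = 227
  − (-1) · M_43   where M_43 = det([-2 4 6; 3 4 6; -2 -1 -7]) = 110
  + (-4) · M_44   where M_44 = det([-2 4 -5; 3 4 7; -2 -1 3]) = -155
det = (+1)·(6)·(227) + (-1)·(-1)·(110) + (+1)·(-4)·(-155) = 2092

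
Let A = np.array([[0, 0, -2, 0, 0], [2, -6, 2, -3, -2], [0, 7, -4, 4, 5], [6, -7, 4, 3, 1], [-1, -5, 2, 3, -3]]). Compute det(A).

Expand along row 1 (it has 4 zeros):
  + (-2) · M_13   where M_13 = det([2 -6 -3 -2; 0 7 4 5; 6 -7 3 1; -1 -5 3 -3]) = 210
det = (+1)·(-2)·(210) = -420

|A| = -420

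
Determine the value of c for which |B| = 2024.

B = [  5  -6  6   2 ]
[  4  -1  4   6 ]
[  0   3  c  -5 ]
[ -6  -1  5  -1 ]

Expanding along the row containing c, det(B) is linear in c: det(B) = (207)·c + (1817).
Set (207)·c + (1817) = 2024  ⇒  (207)·c = 207  ⇒  c = 1.

1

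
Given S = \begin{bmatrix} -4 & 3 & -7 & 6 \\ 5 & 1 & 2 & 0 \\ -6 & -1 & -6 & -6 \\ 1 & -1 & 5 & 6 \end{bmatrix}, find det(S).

Expand along row 2 (it has 1 zero):
  − (5) · M_21   where M_21 = det([3 -7 6; -1 -6 -6; -1 5 6]) = -168
  + (1) · M_22   where M_22 = det([-4 -7 6; -6 -6 -6; 1 5 6]) = -330
  − (2) · M_23   where M_23 = det([-4 3 6; -6 -1 -6; 1 -1 6]) = 180
det = (-1)·(5)·(-168) + (+1)·(1)·(-330) + (-1)·(2)·(180) = 150

The determinant is 150.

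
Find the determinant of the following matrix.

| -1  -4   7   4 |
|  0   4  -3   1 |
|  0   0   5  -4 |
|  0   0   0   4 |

The determinant is -80.

The matrix is upper triangular, so the determinant is the product of the diagonal entries:
det = (-1) · (4) · (5) · (4) = -80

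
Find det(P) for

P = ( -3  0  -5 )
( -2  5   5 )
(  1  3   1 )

Expand along column 2:
  + 5 · |-3 -5; 1 1| = 5·(-3 − (-5)) = 10
  − 3 · |-3 -5; -2 5| = −3·(-15 − 10) = 75
Sum: (10) + (75) = 85

The determinant is 85.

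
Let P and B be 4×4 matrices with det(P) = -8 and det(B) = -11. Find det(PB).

|PB| = 88

det(PB) = det(P)·det(B) = (-8)·(-11) = 88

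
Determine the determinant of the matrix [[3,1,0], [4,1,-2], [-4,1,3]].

Expand along column 3:
  − (-2) · |3 1; -4 1| = −(-2)·(3 − (-4)) = 14
  + 3 · |3 1; 4 1| = 3·(3 − 4) = -3
Sum: (14) + (-3) = 11

11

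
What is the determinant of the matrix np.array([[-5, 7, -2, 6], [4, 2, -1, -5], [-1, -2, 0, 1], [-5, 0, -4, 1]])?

The determinant is -102.

Expand along row 3 (it has 1 zero):
  + (-1) · M_31   where M_31 = det([7 -2 6; 2 -1 -5; 0 -4 1]) = -191
  − (-2) · M_32   where M_32 = det([-5 -2 6; 4 -1 -5; -5 -4 1]) = -63
  − (1) · M_34   where M_34 = det([-5 7 -2; 4 2 -1; -5 0 -4]) = 167
det = (+1)·(-1)·(-191) + (-1)·(-2)·(-63) + (-1)·(1)·(167) = -102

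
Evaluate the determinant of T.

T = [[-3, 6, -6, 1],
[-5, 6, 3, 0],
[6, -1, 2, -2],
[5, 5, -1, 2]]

1278

Expand along row 2 (it has 1 zero):
  − (-5) · M_21   where M_21 = det([6 -6 1; -1 2 -2; 5 -1 2]) = 51
  + (6) · M_22   where M_22 = det([-3 -6 1; 6 2 -2; 5 -1 2]) = 110
  − (3) · M_23   where M_23 = det([-3 6 1; 6 -1 -2; 5 5 2]) = -121
det = (-1)·(-5)·(51) + (+1)·(6)·(110) + (-1)·(3)·(-121) = 1278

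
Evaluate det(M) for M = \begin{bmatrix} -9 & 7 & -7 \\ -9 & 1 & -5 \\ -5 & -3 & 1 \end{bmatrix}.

Expand along row 1:
  + (-9) · |1 -5; -3 1| = (-9)·(1 − 15) = 126
  − 7 · |-9 -5; -5 1| = −7·(-9 − 25) = 238
  + (-7) · |-9 1; -5 -3| = (-7)·(27 − (-5)) = -224
Sum: (126) + (238) + (-224) = 140

|M| = 140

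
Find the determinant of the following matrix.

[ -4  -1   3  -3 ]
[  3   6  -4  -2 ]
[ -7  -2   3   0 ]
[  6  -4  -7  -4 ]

Expand along row 3 (it has 1 zero):
  + (-7) · M_31   where M_31 = det([-1 3 -3; 6 -4 -2; -4 -7 -4]) = 268
  − (-2) · M_32   where M_32 = det([-4 3 -3; 3 -4 -2; 6 -7 -4]) = -17
  + (3) · M_33   where M_33 = det([-4 -1 -3; 3 6 -2; 6 -4 -4]) = 272
det = (+1)·(-7)·(268) + (-1)·(-2)·(-17) + (+1)·(3)·(272) = -1094

-1094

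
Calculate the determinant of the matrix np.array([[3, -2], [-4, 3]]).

1

det = 3·3 − (-2)·(-4) = 9 − 8 = 1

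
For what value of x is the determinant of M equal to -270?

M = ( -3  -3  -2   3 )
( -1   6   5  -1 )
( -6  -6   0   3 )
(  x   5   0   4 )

Expanding along the row containing x, det(M) is linear in x: det(M) = (-69)·x + (-201).
Set (-69)·x + (-201) = -270  ⇒  (-69)·x = -69  ⇒  x = 1.

1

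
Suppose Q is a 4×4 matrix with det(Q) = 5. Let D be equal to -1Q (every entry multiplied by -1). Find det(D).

det(D) = 5

For a 4×4 matrix, det(-1Q) = (-1)^4·det(Q) = 1·det(Q).
det(D) = (1)·(5) = 5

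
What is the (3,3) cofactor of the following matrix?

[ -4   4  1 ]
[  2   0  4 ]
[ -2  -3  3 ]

-8

Delete row 3 and column 3; the remaining 2×2 submatrix is [-4 4; 2 0].
Its determinant is (-4)·0 − 4·2 = -8.
The cofactor carries sign (−1)^(3+3) = +1, so C_{3,3} = +(-8) = -8.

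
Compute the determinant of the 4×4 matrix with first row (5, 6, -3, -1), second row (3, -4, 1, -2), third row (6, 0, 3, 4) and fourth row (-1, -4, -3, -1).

Expand along row 3 (it has 1 zero):
  + (6) · M_31   where M_31 = det([6 -3 -1; -4 1 -2; -4 -3 -1]) = -70
  + (3) · M_33   where M_33 = det([5 6 -1; 3 -4 -2; -1 -4 -1]) = 26
  − (4) · M_34   where M_34 = det([5 6 -3; 3 -4 1; -1 -4 -3]) = 176
det = (+1)·(6)·(-70) + (+1)·(3)·(26) + (-1)·(4)·(176) = -1046

-1046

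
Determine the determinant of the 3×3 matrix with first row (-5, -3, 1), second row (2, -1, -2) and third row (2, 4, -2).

Expand along row 1:
  + (-5) · |-1 -2; 4 -2| = (-5)·(2 − (-8)) = -50
  − (-3) · |2 -2; 2 -2| = −(-3)·(-4 − (-4)) = 0
  + 1 · |2 -1; 2 4| = 1·(8 − (-2)) = 10
Sum: (-50) + (0) + (10) = -40

-40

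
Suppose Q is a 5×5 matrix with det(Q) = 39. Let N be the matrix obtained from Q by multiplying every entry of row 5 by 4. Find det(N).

Scaling one row by 4 multiplies the determinant by 4.
det(N) = (4)·(39) = 156

156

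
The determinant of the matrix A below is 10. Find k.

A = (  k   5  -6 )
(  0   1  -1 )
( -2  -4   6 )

Expanding along the column containing k, det(A) is linear in k: det(A) = (2)·k + (-2).
Set (2)·k + (-2) = 10  ⇒  (2)·k = 12  ⇒  k = 6.

6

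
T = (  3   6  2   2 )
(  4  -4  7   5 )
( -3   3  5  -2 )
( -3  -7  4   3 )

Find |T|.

Expand along row 1:
  + (3) · M_11   where M_11 = det([-4 7 5; 3 5 -2; -7 4 3]) = 178
  − (6) · M_12   where M_12 = det([4 7 5; -3 5 -2; -3 4 3]) = 212
  + (2) · M_13   where M_13 = det([4 -4 5; -3 3 -2; -3 -7 3]) = 70
  − (2) · M_14   where M_14 = det([4 -4 7; -3 3 5; -3 -7 4]) = 410
det = (+1)·(3)·(178) + (-1)·(6)·(212) + (+1)·(2)·(70) + (-1)·(2)·(410) = -1418

det(T) = -1418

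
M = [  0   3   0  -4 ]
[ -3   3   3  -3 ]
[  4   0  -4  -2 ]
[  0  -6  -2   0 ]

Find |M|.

det(M) = -12

Expand along row 1 (it has 2 zeros):
  − (3) · M_12   where M_12 = det([-3 3 -3; 4 -4 -2; 0 -2 0]) = 36
  − (-4) · M_14   where M_14 = det([-3 3 3; 4 0 -4; 0 -6 -2]) = 24
det = (-1)·(3)·(36) + (-1)·(-4)·(24) = -12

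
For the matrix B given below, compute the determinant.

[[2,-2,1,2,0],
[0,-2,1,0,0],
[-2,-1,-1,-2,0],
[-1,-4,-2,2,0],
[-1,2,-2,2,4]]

Expand along column 5 (it has 4 zeros):
  + (4) · M_55   where M_55 = det([2 -2 1 2; 0 -2 1 0; -2 -1 -1 -2; -1 -4 -2 2]) = 18
det = (+1)·(4)·(18) = 72

72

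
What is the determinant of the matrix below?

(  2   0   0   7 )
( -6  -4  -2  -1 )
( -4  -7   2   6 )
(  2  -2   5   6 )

Expand along row 1 (it has 2 zeros):
  + (2) · M_11   where M_11 = det([-4 -2 -1; -7 2 6; -2 5 6]) = 43
  − (7) · M_14   where M_14 = det([-6 -4 -2; -4 -7 2; 2 -2 5]) = 46
det = (+1)·(2)·(43) + (-1)·(7)·(46) = -236

-236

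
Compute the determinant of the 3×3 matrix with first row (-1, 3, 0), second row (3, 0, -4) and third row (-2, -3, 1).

27

Expand along row 1:
  + (-1) · |0 -4; -3 1| = (-1)·(0 − 12) = 12
  − 3 · |3 -4; -2 1| = −3·(3 − 8) = 15
Sum: (12) + (15) = 27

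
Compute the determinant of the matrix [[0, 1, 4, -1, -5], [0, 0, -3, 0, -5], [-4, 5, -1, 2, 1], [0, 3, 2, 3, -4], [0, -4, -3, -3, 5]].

-316

Expand along column 1 (it has 4 zeros):
  + (-4) · M_31   where M_31 = det([1 4 -1 -5; 0 -3 0 -5; 3 2 3 -4; -4 -3 -3 5]) = 79
det = (+1)·(-4)·(79) = -316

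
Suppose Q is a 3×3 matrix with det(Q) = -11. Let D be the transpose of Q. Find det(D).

det(Qᵀ) = det(Q).
det(D) = (1)·(-11) = -11

The determinant is -11.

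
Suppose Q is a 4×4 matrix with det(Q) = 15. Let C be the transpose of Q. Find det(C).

The determinant is 15.

det(Qᵀ) = det(Q).
det(C) = (1)·(15) = 15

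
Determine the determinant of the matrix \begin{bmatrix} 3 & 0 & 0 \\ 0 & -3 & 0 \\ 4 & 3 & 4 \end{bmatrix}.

-36

The matrix is lower triangular, so the determinant is the product of the diagonal entries:
det = (3) · (-3) · (4) = -36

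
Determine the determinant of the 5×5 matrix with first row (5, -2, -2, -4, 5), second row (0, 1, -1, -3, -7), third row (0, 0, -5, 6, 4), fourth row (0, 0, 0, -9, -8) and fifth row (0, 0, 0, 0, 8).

The determinant is 1800.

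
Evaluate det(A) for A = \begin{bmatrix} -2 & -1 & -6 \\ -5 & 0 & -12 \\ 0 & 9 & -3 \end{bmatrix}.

Expand along column 1:
  + (-2) · |0 -12; 9 -3| = (-2)·(0 − (-108)) = -216
  − (-5) · |-1 -6; 9 -3| = −(-5)·(3 − (-54)) = 285
Sum: (-216) + (285) = 69

det(A) = 69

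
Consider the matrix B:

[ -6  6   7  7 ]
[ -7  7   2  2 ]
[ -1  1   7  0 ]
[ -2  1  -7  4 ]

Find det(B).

Expand along row 3 (it has 1 zero):
  + (-1) · M_31   where M_31 = det([6 7 7; 7 2 2; 1 -7 4]) = -407
  − (1) · M_32   where M_32 = det([-6 7 7; -7 2 2; -2 -7 4]) = 407
  + (7) · M_33   where M_33 = det([-6 6 7; -7 7 2; -2 1 4]) = 37
det = (+1)·(-1)·(-407) + (-1)·(1)·(407) + (+1)·(7)·(37) = 259

|B| = 259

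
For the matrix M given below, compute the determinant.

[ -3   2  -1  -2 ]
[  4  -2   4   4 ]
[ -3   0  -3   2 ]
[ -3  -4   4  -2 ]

320

Expand along row 3 (it has 1 zero):
  + (-3) · M_31   where M_31 = det([2 -1 -2; -2 4 4; -4 4 -2]) = -44
  + (-3) · M_33   where M_33 = det([-3 2 -2; 4 -2 4; -3 -4 -2]) = -24
  − (2) · M_34   where M_34 = det([-3 2 -1; 4 -2 4; -3 -4 4]) = -58
det = (+1)·(-3)·(-44) + (+1)·(-3)·(-24) + (-1)·(2)·(-58) = 320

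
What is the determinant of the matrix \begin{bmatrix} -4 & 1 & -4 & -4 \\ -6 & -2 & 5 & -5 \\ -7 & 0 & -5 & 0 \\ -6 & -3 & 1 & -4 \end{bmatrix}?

615

Expand along row 3 (it has 2 zeros):
  + (-7) · M_31   where M_31 = det([1 -4 -4; -2 5 -5; -3 1 -4]) = -95
  + (-5) · M_33   where M_33 = det([-4 1 -4; -6 -2 -5; -6 -3 -4]) = 10
det = (+1)·(-7)·(-95) + (+1)·(-5)·(10) = 615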